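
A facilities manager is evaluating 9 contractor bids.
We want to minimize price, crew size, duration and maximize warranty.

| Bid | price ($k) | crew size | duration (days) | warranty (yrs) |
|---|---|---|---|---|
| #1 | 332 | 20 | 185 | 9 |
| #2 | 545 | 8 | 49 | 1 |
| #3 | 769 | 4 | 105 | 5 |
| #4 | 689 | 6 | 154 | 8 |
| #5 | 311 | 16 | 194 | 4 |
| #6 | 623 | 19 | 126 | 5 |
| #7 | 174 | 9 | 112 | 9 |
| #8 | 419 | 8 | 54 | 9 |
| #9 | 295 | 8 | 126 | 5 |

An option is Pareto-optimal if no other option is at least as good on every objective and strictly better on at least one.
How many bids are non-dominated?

#1: dominated by #7 (price 174≤332, crew size 9≤20, duration 112≤185, warranty 9≥9).
#2: not dominated (best duration).
#3: not dominated (best crew size).
#4: not dominated.
#5: dominated by #7 (price 174≤311, crew size 9≤16, duration 112≤194, warranty 9≥4).
#6: dominated by #7 (price 174≤623, crew size 9≤19, duration 112≤126, warranty 9≥5).
#7: not dominated (best price).
#8: not dominated.
#9: not dominated.
Pareto-optimal: #2, #3, #4, #7, #8, #9 → 6.

6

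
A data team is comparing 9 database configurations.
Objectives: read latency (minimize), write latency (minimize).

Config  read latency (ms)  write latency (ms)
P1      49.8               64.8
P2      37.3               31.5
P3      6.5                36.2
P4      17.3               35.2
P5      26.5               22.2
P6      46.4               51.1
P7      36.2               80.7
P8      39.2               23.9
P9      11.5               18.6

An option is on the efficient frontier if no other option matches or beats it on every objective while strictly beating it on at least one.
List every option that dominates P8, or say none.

P5: read latency 26.5≤39.2, write latency 22.2≤23.9 — dominates P8.
P9: read latency 11.5≤39.2, write latency 18.6≤23.9 — dominates P8.
Others (P1, P2, P3, P4, P6, P7) are each worse than P8 on at least one objective.

P5, P9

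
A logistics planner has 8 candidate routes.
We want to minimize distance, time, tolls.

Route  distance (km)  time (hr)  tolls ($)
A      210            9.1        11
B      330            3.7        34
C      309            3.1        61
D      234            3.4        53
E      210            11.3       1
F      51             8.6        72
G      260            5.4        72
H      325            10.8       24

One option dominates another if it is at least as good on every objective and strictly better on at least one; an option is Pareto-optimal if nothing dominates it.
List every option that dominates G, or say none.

D

D: distance 234≤260, time 3.4≤5.4, tolls 53≤72 — dominates G.
Others (A, B, C, E, F, H) are each worse than G on at least one objective.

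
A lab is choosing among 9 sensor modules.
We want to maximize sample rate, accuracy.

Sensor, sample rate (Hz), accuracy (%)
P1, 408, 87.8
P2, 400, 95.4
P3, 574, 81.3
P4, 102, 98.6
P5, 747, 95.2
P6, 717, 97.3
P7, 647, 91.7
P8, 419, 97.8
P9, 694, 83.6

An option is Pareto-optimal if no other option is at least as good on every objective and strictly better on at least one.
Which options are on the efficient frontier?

P4, P5, P6, P8

P1: dominated by P5 (sample rate 747≥408, accuracy 95.2≥87.8).
P2: dominated by P6 (sample rate 717≥400, accuracy 97.3≥95.4).
P3: dominated by P5 (sample rate 747≥574, accuracy 95.2≥81.3).
P4: not dominated (best accuracy).
P5: not dominated (best sample rate).
P6: not dominated.
P7: dominated by P5 (sample rate 747≥647, accuracy 95.2≥91.7).
P8: not dominated.
P9: dominated by P5 (sample rate 747≥694, accuracy 95.2≥83.6).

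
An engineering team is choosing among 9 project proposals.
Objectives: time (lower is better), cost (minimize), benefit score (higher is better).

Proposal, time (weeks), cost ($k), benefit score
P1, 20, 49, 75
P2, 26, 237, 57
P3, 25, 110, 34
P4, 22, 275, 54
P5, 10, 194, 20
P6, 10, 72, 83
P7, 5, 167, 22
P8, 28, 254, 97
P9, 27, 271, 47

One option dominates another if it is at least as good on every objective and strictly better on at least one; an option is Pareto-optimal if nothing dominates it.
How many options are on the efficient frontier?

4

P1: not dominated (best cost).
P2: dominated by P1 (time 20≤26, cost 49≤237, benefit score 75≥57).
P3: dominated by P1 (time 20≤25, cost 49≤110, benefit score 75≥34).
P4: dominated by P1 (time 20≤22, cost 49≤275, benefit score 75≥54).
P5: dominated by P6 (time 10≤10, cost 72≤194, benefit score 83≥20).
P6: not dominated.
P7: not dominated (best time).
P8: not dominated (best benefit score).
P9: dominated by P1 (time 20≤27, cost 49≤271, benefit score 75≥47).
Pareto-optimal: P1, P6, P7, P8 → 4.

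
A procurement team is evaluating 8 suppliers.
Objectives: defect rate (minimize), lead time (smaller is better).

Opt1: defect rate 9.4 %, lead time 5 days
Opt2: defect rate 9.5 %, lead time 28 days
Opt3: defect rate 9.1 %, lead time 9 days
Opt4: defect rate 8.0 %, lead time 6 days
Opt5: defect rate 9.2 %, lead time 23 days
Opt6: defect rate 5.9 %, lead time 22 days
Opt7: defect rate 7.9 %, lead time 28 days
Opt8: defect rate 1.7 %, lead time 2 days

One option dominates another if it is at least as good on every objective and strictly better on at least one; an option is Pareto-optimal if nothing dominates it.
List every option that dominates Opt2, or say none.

Opt1: defect rate 9.4≤9.5, lead time 5≤28 — dominates Opt2.
Opt3: defect rate 9.1≤9.5, lead time 9≤28 — dominates Opt2.
Opt4: defect rate 8.0≤9.5, lead time 6≤28 — dominates Opt2.
Opt5: defect rate 9.2≤9.5, lead time 23≤28 — dominates Opt2.
Opt6: defect rate 5.9≤9.5, lead time 22≤28 — dominates Opt2.
Opt7: defect rate 7.9≤9.5, lead time 28≤28 — dominates Opt2.
Opt8: defect rate 1.7≤9.5, lead time 2≤28 — dominates Opt2.

Opt1, Opt3, Opt4, Opt5, Opt6, Opt7, Opt8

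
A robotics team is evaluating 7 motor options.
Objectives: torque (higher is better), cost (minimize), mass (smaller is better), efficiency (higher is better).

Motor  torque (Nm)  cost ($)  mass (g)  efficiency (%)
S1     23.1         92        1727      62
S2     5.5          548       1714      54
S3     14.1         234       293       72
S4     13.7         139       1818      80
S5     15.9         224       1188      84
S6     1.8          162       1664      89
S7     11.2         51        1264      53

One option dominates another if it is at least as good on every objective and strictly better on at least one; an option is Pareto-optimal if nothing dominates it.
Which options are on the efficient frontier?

S1: not dominated (best torque).
S2: dominated by S3 (torque 14.1≥5.5, cost 234≤548, mass 293≤1714, efficiency 72≥54).
S3: not dominated (best mass).
S4: not dominated.
S5: not dominated.
S6: not dominated (best efficiency).
S7: not dominated (best cost).

S1, S3, S4, S5, S6, S7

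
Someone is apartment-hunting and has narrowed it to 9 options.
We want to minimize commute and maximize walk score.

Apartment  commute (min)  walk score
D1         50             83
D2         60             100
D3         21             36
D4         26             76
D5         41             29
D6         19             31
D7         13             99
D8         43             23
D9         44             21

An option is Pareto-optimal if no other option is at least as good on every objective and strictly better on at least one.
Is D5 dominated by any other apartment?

D3 vs D5: commute 21≤41, walk score 36≥29 — D3 is at least as good on every objective and strictly better on at least one, so D3 dominates D5.

Yes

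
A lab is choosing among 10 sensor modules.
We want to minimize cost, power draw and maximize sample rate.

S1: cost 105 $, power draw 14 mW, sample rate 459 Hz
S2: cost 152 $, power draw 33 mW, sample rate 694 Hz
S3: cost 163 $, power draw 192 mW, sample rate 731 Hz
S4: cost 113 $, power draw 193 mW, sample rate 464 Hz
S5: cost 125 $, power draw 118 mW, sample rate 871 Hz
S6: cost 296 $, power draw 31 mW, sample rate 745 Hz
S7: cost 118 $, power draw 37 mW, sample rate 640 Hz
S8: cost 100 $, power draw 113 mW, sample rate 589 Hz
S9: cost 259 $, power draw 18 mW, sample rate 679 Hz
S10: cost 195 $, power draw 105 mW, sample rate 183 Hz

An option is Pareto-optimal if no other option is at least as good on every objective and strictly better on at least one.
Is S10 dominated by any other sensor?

Yes

S1 vs S10: cost 105≤195, power draw 14≤105, sample rate 459≥183 — S1 is at least as good on every objective and strictly better on at least one, so S1 dominates S10.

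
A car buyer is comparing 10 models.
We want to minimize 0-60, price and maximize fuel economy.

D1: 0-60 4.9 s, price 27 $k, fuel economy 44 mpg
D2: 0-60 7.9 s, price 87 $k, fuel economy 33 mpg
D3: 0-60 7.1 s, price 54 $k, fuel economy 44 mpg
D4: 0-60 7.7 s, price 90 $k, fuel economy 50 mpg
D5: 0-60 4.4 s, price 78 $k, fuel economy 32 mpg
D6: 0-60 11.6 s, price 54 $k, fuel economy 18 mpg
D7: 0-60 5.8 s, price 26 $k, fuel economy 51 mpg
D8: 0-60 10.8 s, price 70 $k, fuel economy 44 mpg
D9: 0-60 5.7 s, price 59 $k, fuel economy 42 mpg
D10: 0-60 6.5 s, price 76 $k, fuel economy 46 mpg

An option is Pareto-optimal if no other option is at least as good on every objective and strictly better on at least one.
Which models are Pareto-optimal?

D1, D5, D7

D1: not dominated.
D2: dominated by D1 (0-60 4.9≤7.9, price 27≤87, fuel economy 44≥33).
D3: dominated by D1 (0-60 4.9≤7.1, price 27≤54, fuel economy 44≥44).
D4: dominated by D7 (0-60 5.8≤7.7, price 26≤90, fuel economy 51≥50).
D5: not dominated (best 0-60).
D6: dominated by D1 (0-60 4.9≤11.6, price 27≤54, fuel economy 44≥18).
D7: not dominated (best price).
D8: dominated by D1 (0-60 4.9≤10.8, price 27≤70, fuel economy 44≥44).
D9: dominated by D1 (0-60 4.9≤5.7, price 27≤59, fuel economy 44≥42).
D10: dominated by D7 (0-60 5.8≤6.5, price 26≤76, fuel economy 51≥46).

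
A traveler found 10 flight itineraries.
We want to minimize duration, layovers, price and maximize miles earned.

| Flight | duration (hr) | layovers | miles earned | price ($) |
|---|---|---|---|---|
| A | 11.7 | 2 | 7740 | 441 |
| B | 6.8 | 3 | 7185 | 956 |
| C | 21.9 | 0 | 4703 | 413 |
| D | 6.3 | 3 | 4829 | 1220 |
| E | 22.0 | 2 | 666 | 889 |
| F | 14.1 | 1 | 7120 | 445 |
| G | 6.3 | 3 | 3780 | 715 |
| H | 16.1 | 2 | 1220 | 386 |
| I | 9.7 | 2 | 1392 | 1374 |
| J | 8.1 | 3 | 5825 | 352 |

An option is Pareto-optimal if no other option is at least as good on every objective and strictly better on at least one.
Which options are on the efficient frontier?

A: not dominated (best miles earned).
B: not dominated.
C: not dominated (best layovers).
D: not dominated.
E: dominated by A (duration 11.7≤22.0, layovers 2≤2, miles earned 7740≥666, price 441≤889).
F: not dominated.
G: not dominated.
H: not dominated.
I: not dominated.
J: not dominated (best price).

A, B, C, D, F, G, H, I, J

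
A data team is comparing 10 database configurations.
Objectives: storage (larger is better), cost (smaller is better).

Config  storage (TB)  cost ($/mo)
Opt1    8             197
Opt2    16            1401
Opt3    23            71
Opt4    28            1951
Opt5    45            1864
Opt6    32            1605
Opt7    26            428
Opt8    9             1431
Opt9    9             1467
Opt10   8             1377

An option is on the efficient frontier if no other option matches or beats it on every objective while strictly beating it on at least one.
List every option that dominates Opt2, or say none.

Opt3: storage 23≥16, cost 71≤1401 — dominates Opt2.
Opt7: storage 26≥16, cost 428≤1401 — dominates Opt2.
Others (Opt1, Opt4, Opt5, Opt6, Opt8, Opt9, Opt10) are each worse than Opt2 on at least one objective.

Opt3, Opt7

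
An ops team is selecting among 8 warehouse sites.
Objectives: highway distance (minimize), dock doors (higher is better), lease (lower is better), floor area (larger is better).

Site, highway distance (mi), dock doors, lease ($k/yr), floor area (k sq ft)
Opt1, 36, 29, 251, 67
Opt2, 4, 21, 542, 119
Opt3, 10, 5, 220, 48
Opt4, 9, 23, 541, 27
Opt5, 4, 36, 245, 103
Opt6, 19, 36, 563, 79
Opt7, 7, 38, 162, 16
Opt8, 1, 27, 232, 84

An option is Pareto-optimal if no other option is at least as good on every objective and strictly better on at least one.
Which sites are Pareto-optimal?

Opt2, Opt3, Opt5, Opt7, Opt8

Opt1: dominated by Opt5 (highway distance 4≤36, dock doors 36≥29, lease 245≤251, floor area 103≥67).
Opt2: not dominated (best floor area).
Opt3: not dominated.
Opt4: dominated by Opt5 (highway distance 4≤9, dock doors 36≥23, lease 245≤541, floor area 103≥27).
Opt5: not dominated.
Opt6: dominated by Opt5 (highway distance 4≤19, dock doors 36≥36, lease 245≤563, floor area 103≥79).
Opt7: not dominated (best dock doors).
Opt8: not dominated (best highway distance).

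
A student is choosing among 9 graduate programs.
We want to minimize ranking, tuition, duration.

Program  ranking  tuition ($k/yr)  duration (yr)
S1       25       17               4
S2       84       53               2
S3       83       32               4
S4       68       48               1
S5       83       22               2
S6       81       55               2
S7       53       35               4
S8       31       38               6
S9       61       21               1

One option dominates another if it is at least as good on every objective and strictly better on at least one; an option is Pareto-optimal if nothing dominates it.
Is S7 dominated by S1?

Yes

S1 vs S7: ranking 25≤53, tuition 17≤35, duration 4≤4 — S1 is at least as good on every objective with at least one strict improvement.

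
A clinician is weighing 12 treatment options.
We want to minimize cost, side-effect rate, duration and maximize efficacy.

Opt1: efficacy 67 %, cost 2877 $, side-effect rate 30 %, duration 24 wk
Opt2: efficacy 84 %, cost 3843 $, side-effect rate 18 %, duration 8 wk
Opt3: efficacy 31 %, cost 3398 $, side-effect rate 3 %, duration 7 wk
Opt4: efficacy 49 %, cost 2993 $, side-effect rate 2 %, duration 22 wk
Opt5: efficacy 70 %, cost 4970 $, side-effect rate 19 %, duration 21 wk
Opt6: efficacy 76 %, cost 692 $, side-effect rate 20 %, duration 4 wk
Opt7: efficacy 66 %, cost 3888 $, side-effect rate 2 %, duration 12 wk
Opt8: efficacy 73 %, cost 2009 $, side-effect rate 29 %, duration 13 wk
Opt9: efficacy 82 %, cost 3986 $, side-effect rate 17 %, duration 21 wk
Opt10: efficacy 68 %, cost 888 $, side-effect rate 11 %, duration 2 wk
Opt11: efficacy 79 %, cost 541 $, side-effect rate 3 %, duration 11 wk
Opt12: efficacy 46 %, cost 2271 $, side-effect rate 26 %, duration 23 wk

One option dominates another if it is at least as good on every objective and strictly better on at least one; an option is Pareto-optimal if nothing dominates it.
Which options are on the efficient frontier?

Opt1: dominated by Opt6 (efficacy 76≥67, cost 692≤2877, side-effect rate 20≤30, duration 4≤24).
Opt2: not dominated (best efficacy).
Opt3: not dominated.
Opt4: not dominated.
Opt5: dominated by Opt2 (efficacy 84≥70, cost 3843≤4970, side-effect rate 18≤19, duration 8≤21).
Opt6: not dominated.
Opt7: not dominated.
Opt8: dominated by Opt6 (efficacy 76≥73, cost 692≤2009, side-effect rate 20≤29, duration 4≤13).
Opt9: not dominated.
Opt10: not dominated (best duration).
Opt11: not dominated (best cost).
Opt12: dominated by Opt6 (efficacy 76≥46, cost 692≤2271, side-effect rate 20≤26, duration 4≤23).

Opt2, Opt3, Opt4, Opt6, Opt7, Opt9, Opt10, Opt11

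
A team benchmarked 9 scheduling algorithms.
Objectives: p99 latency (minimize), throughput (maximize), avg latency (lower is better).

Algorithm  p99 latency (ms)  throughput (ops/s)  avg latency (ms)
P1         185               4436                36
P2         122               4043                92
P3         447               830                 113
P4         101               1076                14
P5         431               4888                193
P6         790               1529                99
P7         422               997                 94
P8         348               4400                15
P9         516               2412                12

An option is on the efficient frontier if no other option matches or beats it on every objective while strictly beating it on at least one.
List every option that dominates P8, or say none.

P1: worse on avg latency (36 vs 15).
P2: worse on throughput (4043 vs 4400).
P3: worse on p99 latency (447 vs 348).
P4: worse on throughput (1076 vs 4400).
P5: worse on p99 latency (431 vs 348).
P6: worse on p99 latency (790 vs 348).
P7: worse on p99 latency (422 vs 348).
P9: worse on p99 latency (516 vs 348).
No option dominates P8.

none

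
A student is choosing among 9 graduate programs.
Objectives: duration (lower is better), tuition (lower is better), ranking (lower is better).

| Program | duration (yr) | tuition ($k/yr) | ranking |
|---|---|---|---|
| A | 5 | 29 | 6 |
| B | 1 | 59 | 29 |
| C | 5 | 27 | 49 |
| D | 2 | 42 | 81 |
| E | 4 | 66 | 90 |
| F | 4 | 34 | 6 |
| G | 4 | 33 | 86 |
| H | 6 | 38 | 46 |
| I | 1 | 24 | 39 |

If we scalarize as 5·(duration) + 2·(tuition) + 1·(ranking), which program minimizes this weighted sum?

A: 5·5 + 2·29 + 1·6 = 89
B: 5·1 + 2·59 + 1·29 = 152
C: 5·5 + 2·27 + 1·49 = 128
D: 5·2 + 2·42 + 1·81 = 175
E: 5·4 + 2·66 + 1·90 = 242
F: 5·4 + 2·34 + 1·6 = 94
G: 5·4 + 2·33 + 1·86 = 172
H: 5·6 + 2·38 + 1·46 = 152
I: 5·1 + 2·24 + 1·39 = 92
Lowest: A at 89.

A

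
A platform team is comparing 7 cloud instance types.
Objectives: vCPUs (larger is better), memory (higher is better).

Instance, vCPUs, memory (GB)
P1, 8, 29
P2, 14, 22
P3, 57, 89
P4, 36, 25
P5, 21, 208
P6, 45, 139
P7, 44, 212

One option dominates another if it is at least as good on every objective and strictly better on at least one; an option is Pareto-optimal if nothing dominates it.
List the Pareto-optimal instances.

P3, P6, P7

P1: dominated by P3 (vCPUs 57≥8, memory 89≥29).
P2: dominated by P3 (vCPUs 57≥14, memory 89≥22).
P3: not dominated (best vCPUs).
P4: dominated by P3 (vCPUs 57≥36, memory 89≥25).
P5: dominated by P7 (vCPUs 44≥21, memory 212≥208).
P6: not dominated.
P7: not dominated (best memory).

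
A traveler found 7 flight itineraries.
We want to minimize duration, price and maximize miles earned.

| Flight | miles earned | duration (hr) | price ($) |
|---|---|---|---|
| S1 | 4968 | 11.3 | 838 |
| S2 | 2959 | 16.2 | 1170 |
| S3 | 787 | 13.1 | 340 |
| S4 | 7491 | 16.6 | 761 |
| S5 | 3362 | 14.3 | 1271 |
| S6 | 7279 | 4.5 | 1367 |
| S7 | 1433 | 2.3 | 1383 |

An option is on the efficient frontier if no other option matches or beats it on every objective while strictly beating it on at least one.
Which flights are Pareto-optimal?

S1: not dominated.
S2: dominated by S1 (miles earned 4968≥2959, duration 11.3≤16.2, price 838≤1170).
S3: not dominated (best price).
S4: not dominated (best miles earned).
S5: dominated by S1 (miles earned 4968≥3362, duration 11.3≤14.3, price 838≤1271).
S6: not dominated.
S7: not dominated (best duration).

S1, S3, S4, S6, S7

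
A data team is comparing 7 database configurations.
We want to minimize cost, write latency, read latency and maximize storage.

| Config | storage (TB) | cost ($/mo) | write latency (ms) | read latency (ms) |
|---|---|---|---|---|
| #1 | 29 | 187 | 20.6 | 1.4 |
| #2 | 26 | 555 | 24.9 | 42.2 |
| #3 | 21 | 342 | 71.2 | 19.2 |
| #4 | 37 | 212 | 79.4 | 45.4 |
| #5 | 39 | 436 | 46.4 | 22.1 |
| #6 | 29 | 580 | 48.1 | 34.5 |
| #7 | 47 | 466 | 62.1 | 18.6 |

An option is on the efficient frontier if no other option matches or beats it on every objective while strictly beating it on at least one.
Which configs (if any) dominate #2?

#1

#1: storage 29≥26, cost 187≤555, write latency 20.6≤24.9, read latency 1.4≤42.2 — dominates #2.
Others (#3, #4, #5, #6, #7) are each worse than #2 on at least one objective.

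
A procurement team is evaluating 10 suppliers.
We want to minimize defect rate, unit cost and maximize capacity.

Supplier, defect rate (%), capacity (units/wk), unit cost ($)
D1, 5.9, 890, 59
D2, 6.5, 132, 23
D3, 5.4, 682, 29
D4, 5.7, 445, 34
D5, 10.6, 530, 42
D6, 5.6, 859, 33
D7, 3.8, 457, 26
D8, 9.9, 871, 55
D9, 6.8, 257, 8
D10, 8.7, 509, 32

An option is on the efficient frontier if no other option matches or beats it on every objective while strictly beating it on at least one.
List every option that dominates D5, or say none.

D3, D6

D3: defect rate 5.4≤10.6, capacity 682≥530, unit cost 29≤42 — dominates D5.
D6: defect rate 5.6≤10.6, capacity 859≥530, unit cost 33≤42 — dominates D5.
Others (D1, D2, D4, D7, D8, D9, D10) are each worse than D5 on at least one objective.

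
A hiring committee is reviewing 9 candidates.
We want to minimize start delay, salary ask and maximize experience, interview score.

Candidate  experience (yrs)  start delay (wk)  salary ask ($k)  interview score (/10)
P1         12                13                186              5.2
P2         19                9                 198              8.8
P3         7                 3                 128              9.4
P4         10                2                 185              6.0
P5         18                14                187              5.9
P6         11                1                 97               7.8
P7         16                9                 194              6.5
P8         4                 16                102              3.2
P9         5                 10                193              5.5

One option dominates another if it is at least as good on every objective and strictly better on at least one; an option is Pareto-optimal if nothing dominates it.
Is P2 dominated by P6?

No

P6 vs P2: P6 is worse on experience (11 vs 19), so it does not dominate P2.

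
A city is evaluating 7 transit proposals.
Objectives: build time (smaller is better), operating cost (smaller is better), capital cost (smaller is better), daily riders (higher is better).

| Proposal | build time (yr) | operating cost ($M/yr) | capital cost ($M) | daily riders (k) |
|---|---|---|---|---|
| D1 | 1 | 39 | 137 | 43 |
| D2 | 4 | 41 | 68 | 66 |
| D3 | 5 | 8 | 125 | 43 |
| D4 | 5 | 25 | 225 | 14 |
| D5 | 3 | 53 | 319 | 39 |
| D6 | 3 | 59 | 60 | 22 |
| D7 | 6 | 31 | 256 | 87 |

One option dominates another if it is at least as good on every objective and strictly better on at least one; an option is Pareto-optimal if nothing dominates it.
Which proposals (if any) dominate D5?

D1: build time 1≤3, operating cost 39≤53, capital cost 137≤319, daily riders 43≥39 — dominates D5.
Others (D2, D3, D4, D6, D7) are each worse than D5 on at least one objective.

D1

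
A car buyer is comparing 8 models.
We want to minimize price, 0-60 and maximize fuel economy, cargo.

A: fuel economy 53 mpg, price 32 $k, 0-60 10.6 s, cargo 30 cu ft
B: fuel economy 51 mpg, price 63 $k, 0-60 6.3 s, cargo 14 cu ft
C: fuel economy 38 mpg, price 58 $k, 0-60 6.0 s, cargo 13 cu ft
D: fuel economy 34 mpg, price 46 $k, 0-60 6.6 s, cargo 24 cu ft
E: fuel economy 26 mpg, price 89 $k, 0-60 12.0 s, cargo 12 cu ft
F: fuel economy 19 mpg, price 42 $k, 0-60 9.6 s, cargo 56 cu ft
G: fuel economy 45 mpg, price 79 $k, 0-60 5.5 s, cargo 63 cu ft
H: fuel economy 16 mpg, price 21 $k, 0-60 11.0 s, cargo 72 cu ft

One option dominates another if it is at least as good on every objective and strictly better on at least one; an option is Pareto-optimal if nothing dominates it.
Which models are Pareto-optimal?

A: not dominated (best fuel economy).
B: not dominated.
C: not dominated.
D: not dominated.
E: dominated by A (fuel economy 53≥26, price 32≤89, 0-60 10.6≤12.0, cargo 30≥12).
F: not dominated.
G: not dominated (best 0-60).
H: not dominated (best price).

A, B, C, D, F, G, H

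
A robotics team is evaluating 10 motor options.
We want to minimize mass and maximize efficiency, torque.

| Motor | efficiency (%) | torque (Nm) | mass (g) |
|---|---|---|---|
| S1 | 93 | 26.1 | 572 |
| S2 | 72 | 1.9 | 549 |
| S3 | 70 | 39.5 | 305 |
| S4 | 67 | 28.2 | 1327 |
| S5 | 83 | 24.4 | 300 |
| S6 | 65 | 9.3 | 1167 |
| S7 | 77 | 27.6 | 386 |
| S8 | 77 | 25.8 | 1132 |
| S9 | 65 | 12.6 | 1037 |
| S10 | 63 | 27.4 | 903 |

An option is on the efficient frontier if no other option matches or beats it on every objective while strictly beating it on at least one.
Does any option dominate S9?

S1 vs S9: efficiency 93≥65, torque 26.1≥12.6, mass 572≤1037 — S1 is at least as good on every objective and strictly better on at least one, so S1 dominates S9.

Yes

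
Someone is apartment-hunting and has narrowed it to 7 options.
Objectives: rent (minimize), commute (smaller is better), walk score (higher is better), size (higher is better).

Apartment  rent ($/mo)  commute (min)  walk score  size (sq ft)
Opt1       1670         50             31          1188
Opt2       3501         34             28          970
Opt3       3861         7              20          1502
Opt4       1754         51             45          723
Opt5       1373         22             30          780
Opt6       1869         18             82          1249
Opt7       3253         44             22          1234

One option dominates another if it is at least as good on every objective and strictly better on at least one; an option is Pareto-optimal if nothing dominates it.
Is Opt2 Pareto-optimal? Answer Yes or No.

Opt6 vs Opt2: rent 1869≤3501, commute 18≤34, walk score 82≥28, size 1249≥970 — Opt6 is at least as good on every objective and strictly better on at least one, so Opt6 dominates Opt2.

No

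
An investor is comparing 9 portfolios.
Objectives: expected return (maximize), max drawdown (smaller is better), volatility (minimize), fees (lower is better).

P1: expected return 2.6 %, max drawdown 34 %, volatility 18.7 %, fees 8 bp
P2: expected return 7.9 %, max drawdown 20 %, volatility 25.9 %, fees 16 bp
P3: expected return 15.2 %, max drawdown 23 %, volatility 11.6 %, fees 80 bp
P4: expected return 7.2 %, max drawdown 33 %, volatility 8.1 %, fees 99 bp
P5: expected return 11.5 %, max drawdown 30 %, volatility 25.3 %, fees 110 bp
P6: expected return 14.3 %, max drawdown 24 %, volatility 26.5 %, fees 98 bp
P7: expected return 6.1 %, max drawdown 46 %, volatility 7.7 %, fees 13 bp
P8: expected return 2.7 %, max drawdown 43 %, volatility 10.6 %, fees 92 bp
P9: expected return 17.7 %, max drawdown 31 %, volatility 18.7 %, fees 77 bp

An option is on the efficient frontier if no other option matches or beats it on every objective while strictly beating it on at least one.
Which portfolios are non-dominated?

P1: not dominated (best fees).
P2: not dominated (best max drawdown).
P3: not dominated.
P4: not dominated.
P5: dominated by P3 (expected return 15.2≥11.5, max drawdown 23≤30, volatility 11.6≤25.3, fees 80≤110).
P6: dominated by P3 (expected return 15.2≥14.3, max drawdown 23≤24, volatility 11.6≤26.5, fees 80≤98).
P7: not dominated (best volatility).
P8: not dominated.
P9: not dominated (best expected return).

P1, P2, P3, P4, P7, P8, P9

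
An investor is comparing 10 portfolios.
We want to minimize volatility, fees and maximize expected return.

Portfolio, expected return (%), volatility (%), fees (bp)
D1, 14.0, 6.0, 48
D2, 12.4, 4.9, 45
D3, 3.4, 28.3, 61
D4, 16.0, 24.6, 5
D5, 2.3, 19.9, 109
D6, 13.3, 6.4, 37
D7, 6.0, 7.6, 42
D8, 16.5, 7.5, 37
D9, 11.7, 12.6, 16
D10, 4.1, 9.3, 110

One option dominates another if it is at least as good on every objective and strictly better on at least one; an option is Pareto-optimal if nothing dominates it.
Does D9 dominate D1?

D9 vs D1: D9 is worse on expected return (11.7 vs 14.0), so it does not dominate D1.

No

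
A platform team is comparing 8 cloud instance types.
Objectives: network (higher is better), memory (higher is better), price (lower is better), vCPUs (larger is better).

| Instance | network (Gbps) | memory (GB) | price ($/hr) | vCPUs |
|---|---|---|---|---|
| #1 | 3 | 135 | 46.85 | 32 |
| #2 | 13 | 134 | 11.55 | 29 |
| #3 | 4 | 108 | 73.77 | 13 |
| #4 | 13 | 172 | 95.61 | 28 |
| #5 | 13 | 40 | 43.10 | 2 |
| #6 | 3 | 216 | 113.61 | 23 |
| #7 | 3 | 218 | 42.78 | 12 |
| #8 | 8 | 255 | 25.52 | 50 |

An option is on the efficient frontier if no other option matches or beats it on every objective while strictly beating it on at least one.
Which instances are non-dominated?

#2, #4, #8

#1: dominated by #8 (network 8≥3, memory 255≥135, price 25.52≤46.85, vCPUs 50≥32).
#2: not dominated (best price).
#3: dominated by #2 (network 13≥4, memory 134≥108, price 11.55≤73.77, vCPUs 29≥13).
#4: not dominated.
#5: dominated by #2 (network 13≥13, memory 134≥40, price 11.55≤43.10, vCPUs 29≥2).
#6: dominated by #8 (network 8≥3, memory 255≥216, price 25.52≤113.61, vCPUs 50≥23).
#7: dominated by #8 (network 8≥3, memory 255≥218, price 25.52≤42.78, vCPUs 50≥12).
#8: not dominated (best memory).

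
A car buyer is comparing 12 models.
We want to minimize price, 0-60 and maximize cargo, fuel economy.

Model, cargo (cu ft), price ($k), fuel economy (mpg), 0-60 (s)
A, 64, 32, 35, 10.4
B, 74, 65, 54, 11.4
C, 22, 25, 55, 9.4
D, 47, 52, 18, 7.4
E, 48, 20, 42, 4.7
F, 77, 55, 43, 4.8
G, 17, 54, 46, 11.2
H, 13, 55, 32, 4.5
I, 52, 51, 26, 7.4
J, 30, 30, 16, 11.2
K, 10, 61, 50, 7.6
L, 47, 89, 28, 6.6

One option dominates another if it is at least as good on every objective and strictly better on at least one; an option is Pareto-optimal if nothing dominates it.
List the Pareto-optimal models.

A, B, C, E, F, H, I, K

A: not dominated.
B: not dominated.
C: not dominated (best fuel economy).
D: dominated by E (cargo 48≥47, price 20≤52, fuel economy 42≥18, 0-60 4.7≤7.4).
E: not dominated (best price).
F: not dominated (best cargo).
G: dominated by C (cargo 22≥17, price 25≤54, fuel economy 55≥46, 0-60 9.4≤11.2).
H: not dominated (best 0-60).
I: not dominated.
J: dominated by E (cargo 48≥30, price 20≤30, fuel economy 42≥16, 0-60 4.7≤11.2).
K: not dominated.
L: dominated by E (cargo 48≥47, price 20≤89, fuel economy 42≥28, 0-60 4.7≤6.6).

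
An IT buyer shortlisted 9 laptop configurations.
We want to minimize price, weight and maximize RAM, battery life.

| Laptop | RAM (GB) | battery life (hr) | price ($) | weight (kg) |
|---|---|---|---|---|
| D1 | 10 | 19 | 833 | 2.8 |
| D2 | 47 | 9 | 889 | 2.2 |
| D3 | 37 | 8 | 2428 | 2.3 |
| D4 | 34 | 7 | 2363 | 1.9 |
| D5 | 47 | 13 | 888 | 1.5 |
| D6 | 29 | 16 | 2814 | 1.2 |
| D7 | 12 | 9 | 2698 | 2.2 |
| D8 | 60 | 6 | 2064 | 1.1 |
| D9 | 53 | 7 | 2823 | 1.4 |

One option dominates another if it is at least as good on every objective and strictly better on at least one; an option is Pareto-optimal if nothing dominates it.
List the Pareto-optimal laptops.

D1: not dominated (best battery life).
D2: dominated by D5 (RAM 47≥47, battery life 13≥9, price 888≤889, weight 1.5≤2.2).
D3: dominated by D2 (RAM 47≥37, battery life 9≥8, price 889≤2428, weight 2.2≤2.3).
D4: dominated by D5 (RAM 47≥34, battery life 13≥7, price 888≤2363, weight 1.5≤1.9).
D5: not dominated.
D6: not dominated.
D7: dominated by D2 (RAM 47≥12, battery life 9≥9, price 889≤2698, weight 2.2≤2.2).
D8: not dominated (best RAM).
D9: not dominated.

D1, D5, D6, D8, D9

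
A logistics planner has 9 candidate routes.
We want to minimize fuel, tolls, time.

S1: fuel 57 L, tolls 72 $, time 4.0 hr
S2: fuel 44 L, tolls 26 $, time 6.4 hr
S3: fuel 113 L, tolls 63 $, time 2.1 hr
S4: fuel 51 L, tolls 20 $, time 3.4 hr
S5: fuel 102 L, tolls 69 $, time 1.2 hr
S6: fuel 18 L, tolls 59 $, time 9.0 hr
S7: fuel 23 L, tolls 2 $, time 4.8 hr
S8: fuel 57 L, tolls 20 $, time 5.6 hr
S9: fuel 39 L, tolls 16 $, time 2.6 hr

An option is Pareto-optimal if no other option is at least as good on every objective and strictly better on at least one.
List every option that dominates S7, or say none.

S1: worse on fuel (57 vs 23).
S2: worse on fuel (44 vs 23).
S3: worse on fuel (113 vs 23).
S4: worse on fuel (51 vs 23).
S5: worse on fuel (102 vs 23).
S6: worse on tolls (59 vs 2).
S8: worse on fuel (57 vs 23).
S9: worse on fuel (39 vs 23).
No option dominates S7.

none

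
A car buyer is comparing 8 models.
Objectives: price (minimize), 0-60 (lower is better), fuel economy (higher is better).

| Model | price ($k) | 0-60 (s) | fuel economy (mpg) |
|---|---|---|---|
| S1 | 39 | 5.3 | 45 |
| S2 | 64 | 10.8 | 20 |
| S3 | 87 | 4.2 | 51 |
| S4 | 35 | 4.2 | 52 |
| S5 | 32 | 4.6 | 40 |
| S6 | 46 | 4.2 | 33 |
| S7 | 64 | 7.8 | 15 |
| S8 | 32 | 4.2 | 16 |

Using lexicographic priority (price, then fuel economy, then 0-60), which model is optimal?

First minimize price: best is 32, kept {S5, S8}.
Then maximize fuel economy: best is 40, kept {S5}.

S5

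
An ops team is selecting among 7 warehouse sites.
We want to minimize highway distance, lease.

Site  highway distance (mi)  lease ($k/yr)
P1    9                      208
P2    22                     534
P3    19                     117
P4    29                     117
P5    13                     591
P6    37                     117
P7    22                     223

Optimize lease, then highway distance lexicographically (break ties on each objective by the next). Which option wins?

First minimize lease: best is 117, kept {P3, P4, P6}.
Then minimize highway distance: best is 19, kept {P3}.

P3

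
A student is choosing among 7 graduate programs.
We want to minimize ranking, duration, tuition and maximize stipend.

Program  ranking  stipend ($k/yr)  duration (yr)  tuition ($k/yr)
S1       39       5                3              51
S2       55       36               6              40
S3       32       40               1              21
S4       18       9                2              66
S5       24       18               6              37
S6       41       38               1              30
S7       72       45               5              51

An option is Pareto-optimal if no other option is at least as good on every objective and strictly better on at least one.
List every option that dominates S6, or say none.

S3: ranking 32≤41, stipend 40≥38, duration 1≤1, tuition 21≤30 — dominates S6.
Others (S1, S2, S4, S5, S7) are each worse than S6 on at least one objective.

S3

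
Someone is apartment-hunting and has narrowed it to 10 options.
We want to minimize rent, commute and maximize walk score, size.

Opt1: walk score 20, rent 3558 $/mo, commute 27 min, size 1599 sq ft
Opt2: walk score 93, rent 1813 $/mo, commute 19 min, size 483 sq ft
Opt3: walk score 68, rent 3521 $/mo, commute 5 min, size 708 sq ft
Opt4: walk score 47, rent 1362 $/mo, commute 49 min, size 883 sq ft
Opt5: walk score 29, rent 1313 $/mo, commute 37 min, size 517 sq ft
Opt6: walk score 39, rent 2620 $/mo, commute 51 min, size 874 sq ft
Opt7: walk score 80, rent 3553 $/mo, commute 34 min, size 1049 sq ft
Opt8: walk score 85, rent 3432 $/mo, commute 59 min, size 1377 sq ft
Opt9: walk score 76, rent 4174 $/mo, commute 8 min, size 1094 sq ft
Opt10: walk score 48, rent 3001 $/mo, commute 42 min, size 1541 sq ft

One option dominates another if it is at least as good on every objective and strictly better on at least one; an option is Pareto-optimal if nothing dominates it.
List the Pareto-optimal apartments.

Opt1: not dominated (best size).
Opt2: not dominated (best walk score).
Opt3: not dominated (best commute).
Opt4: not dominated.
Opt5: not dominated (best rent).
Opt6: dominated by Opt4 (walk score 47≥39, rent 1362≤2620, commute 49≤51, size 883≥874).
Opt7: not dominated.
Opt8: not dominated.
Opt9: not dominated.
Opt10: not dominated.

Opt1, Opt2, Opt3, Opt4, Opt5, Opt7, Opt8, Opt9, Opt10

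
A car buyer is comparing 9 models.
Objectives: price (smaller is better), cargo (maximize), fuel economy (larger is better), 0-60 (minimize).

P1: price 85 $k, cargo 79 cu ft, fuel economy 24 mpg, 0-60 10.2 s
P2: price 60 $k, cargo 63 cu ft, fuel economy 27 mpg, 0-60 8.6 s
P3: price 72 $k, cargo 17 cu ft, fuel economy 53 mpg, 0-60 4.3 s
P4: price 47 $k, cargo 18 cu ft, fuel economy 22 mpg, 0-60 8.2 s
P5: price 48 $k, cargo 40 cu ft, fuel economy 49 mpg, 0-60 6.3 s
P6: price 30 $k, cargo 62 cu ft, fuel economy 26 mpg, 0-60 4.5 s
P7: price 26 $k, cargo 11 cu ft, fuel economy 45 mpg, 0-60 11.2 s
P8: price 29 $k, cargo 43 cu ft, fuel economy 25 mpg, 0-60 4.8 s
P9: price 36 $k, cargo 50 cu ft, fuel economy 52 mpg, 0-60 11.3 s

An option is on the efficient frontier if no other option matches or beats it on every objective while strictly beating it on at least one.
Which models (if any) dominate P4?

P6: price 30≤47, cargo 62≥18, fuel economy 26≥22, 0-60 4.5≤8.2 — dominates P4.
P8: price 29≤47, cargo 43≥18, fuel economy 25≥22, 0-60 4.8≤8.2 — dominates P4.
Others (P1, P2, P3, P5, P7, P9) are each worse than P4 on at least one objective.

P6, P8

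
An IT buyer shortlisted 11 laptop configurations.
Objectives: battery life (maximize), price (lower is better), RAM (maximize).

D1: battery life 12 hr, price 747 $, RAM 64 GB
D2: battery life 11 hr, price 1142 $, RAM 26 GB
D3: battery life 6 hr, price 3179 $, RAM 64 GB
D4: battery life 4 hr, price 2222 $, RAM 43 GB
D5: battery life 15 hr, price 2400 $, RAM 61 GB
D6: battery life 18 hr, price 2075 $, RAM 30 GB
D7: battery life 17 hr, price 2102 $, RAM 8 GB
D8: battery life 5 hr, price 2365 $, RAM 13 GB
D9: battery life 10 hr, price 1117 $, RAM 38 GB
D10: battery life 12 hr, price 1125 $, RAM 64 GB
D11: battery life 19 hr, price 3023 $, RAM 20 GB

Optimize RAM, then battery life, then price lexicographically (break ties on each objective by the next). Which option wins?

First maximize RAM: best is 64, kept {D1, D3, D10}.
Then maximize battery life: best is 12, kept {D1, D10}.
Then minimize price: best is 747, kept {D1}.

D1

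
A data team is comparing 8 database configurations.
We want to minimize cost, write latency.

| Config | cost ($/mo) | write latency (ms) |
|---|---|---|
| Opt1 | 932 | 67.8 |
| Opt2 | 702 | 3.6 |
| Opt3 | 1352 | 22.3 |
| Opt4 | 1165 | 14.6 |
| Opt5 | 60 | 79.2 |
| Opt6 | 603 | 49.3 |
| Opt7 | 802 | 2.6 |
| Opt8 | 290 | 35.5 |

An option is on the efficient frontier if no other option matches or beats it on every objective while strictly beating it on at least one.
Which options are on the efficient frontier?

Opt1: dominated by Opt2 (cost 702≤932, write latency 3.6≤67.8).
Opt2: not dominated.
Opt3: dominated by Opt2 (cost 702≤1352, write latency 3.6≤22.3).
Opt4: dominated by Opt2 (cost 702≤1165, write latency 3.6≤14.6).
Opt5: not dominated (best cost).
Opt6: dominated by Opt8 (cost 290≤603, write latency 35.5≤49.3).
Opt7: not dominated (best write latency).
Opt8: not dominated.

Opt2, Opt5, Opt7, Opt8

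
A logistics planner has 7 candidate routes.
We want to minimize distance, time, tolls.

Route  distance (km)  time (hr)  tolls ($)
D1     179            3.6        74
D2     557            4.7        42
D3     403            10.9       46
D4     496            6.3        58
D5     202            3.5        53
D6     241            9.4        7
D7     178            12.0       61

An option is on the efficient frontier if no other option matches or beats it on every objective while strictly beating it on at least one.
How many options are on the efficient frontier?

D1: not dominated.
D2: not dominated.
D3: dominated by D6 (distance 241≤403, time 9.4≤10.9, tolls 7≤46).
D4: dominated by D5 (distance 202≤496, time 3.5≤6.3, tolls 53≤58).
D5: not dominated (best time).
D6: not dominated (best tolls).
D7: not dominated (best distance).
Pareto-optimal: D1, D2, D5, D6, D7 → 5.

5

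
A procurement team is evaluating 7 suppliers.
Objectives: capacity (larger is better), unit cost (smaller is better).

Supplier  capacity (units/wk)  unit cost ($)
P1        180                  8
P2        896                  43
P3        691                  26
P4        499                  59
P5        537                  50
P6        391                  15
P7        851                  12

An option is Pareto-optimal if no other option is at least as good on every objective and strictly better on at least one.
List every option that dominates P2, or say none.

none

P1: worse on capacity (180 vs 896).
P3: worse on capacity (691 vs 896).
P4: worse on capacity (499 vs 896).
P5: worse on capacity (537 vs 896).
P6: worse on capacity (391 vs 896).
P7: worse on capacity (851 vs 896).
No option dominates P2.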